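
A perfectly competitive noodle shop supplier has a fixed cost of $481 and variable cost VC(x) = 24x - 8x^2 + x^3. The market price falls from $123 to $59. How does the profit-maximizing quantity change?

Output falls from 9 to 7

MC = 24 - 16x + 3x^2; the shutdown threshold is min AVC = $8 (at x = 4).
With P = $123 above the shutdown price, P = MC gives x = 9.
At P = $59 ≥ min AVC, set P = MC: x = 7. The firm stays open but cuts output.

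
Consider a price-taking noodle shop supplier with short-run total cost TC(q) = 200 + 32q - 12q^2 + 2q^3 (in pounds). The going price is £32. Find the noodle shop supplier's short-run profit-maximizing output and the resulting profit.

Profit = -£136 at q = 4

AVC = 32 - 12q + 2q^2; min AVC = £14 at q = 3. Since P = £32 ≥ min AVC, the firm produces.
MC = 32 - 24q + 6q^2. Setting P = MC and taking the root on the rising branch gives q* = 4.
TR = 32·4 = 128. TC = 200 + 64 = 264. Profit = 128 − 264 = -£136.
Shutting down would mean losing the fixed cost of £200, so operating at a loss of £136 is better by £64.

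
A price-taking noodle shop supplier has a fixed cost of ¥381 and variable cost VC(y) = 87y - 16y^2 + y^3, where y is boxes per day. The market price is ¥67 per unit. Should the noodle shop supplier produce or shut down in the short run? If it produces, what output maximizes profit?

Produce at y = 10

Variable cost is VC = 87y - 16y^2 + y^3, so AVC = VC/y = 87 - 16y + y^2 and MC = dTC/dy = 87 - 32y + 3y^2.
AVC hits its minimum where MC = AVC, at y = 8, giving min AVC = 87 - 16·8 + 8^2 = ¥23.
P = ¥67 exceeds min AVC = ¥23, so the firm stays open.
Set P = MC: 67 = 87 - 32y + 3y^2 → 20 - 32y + 3y^2 = 0. The roots are y = 2/3 and y = 10; the profit-maximizing output is on the rising part of MC, so y* = 10.
Check: AVC at y = 10 is ¥27 ≤ P, so revenue covers variable cost.
Profit = P·y − TC = 67·10 − 651 = ¥19.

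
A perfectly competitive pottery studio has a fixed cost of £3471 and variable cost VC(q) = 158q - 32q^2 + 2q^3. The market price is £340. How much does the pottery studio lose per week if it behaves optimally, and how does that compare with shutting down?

AVC = 158 - 32q + 2q^2 has its minimum £30 at q = 8; price £340 clears that bar, so the firm operates.
With MC = 158 - 64q + 6q^2, P = MC on the upward-sloping part at q* = 13.
TR = 340·13 = 4420. TC = 3471 + 1040 = 4511. Profit = 4420 − 4511 = -£91.
Shutting down would mean losing the fixed cost of £3471, so operating at a loss of £91 is better by £3380.

Profit = -£91 at q = 13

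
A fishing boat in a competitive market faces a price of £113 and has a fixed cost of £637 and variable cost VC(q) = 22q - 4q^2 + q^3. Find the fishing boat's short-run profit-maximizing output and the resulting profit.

AVC = 22 - 4q + q^2; min AVC = £18 at q = 2. Since P = £113 ≥ min AVC, the firm produces.
With MC = 22 - 8q + 3q^2, P = MC on the upward-sloping part at q* = 7.
TR = 113·7 = 791. TC = 637 + 301 = 938. Profit = 791 − 938 = -£147.
Shutting down would mean losing the fixed cost of £637, so operating at a loss of £147 is better by £490.

Profit = -£147 at q = 7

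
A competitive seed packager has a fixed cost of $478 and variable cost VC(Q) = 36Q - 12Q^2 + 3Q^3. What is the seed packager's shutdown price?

$24 per unit

Short-run supply begins at min AVC. From VC = 36Q - 12Q^2 + 3Q^3, AVC = 36 - 12Q + 3Q^2.
At the minimum of AVC, MC = AVC. MC = 36 - 24Q + 9Q^2; setting MC = AVC gives 6Q^2 - 12Q = 0, so Q = 2. min AVC = 24.
So the shutdown price is $24.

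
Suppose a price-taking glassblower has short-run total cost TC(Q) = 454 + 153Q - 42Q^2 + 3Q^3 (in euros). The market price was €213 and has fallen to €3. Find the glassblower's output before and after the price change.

MC = 153 - 84Q + 9Q^2; the shutdown threshold is min AVC = €6 (at Q = 7).
At P = €213 ≥ min AVC, set P = MC on the rising branch: Q = 10.
At P = €3 < min AVC = €6, price no longer covers variable cost at any output, so the firm shuts down: Q = 0.

Output falls from 10 to 0 (the firm shuts down)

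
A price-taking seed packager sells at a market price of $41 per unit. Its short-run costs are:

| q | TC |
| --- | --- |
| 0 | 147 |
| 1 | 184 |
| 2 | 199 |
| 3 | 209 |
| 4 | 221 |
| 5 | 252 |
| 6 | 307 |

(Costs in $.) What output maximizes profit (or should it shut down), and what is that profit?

Tabulate TR − TC: q=0: -147; q=1: -143; q=2: -117; q=3: -86; q=4: -57; q=5: -47; q=6: -61.
Profit is maximized at q = 5. AVC there is 105/5 = $21 ≤ P, so producing beats shutting down (which would give -$147).

q = 5; profit = -$47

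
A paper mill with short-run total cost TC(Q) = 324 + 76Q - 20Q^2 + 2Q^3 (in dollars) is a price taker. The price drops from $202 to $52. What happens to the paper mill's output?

Output falls from 9 to 6

AVC = 76 - 20Q + 2Q^2, minimized at Q = 5 where min AVC = $26. MC = 76 - 40Q + 6Q^2.
At P = $202 ≥ min AVC, set P = MC on the rising branch: Q = 9.
At P = $52 ≥ min AVC, set P = MC: Q = 6. The firm stays open but cuts output.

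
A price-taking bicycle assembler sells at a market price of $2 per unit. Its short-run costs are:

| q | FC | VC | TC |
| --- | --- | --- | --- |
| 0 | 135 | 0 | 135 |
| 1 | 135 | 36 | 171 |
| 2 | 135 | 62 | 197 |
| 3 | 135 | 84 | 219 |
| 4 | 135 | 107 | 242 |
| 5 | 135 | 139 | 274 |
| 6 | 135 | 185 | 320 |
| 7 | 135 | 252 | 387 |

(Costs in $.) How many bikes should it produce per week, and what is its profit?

Tabulate TR − TC: q=0: -135; q=1: -169; q=2: -193; q=3: -213; q=4: -234; q=5: -264; q=6: -308; q=7: -373.
Profit is highest at q = 0. Equivalently, the lowest AVC in the table is 107/4 ≈ $26.75 at q = 4, and P = $2 falls below it — price never covers variable cost, so the firm shuts down and loses only its fixed cost.

q = 0 (shut down); profit = -$135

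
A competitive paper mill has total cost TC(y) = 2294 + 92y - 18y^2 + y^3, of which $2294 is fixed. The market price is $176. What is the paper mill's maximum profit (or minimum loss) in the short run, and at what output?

AVC = 92 - 18y + y^2; min AVC = $11 at y = 9. Since P = $176 ≥ min AVC, the firm produces.
MC = 92 - 36y + 3y^2. Setting P = MC and taking the root on the rising branch gives y* = 14.
TR = 176·14 = 2464. TC = 2294 + 504 = 2798. Profit = 2464 − 2798 = -$334.
That loss of $334 beats the $2294 the firm would lose by shutting down; producing recovers $1960 of fixed cost.

Profit = -$334 at y = 14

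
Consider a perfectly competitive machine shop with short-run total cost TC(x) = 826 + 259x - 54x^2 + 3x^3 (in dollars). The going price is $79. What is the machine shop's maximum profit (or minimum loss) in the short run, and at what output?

Profit = -$226 at x = 10

AVC = 259 - 54x + 3x^2 has its minimum $16 at x = 9; price $79 clears that bar, so the firm operates.
MC = 259 - 108x + 9x^2. Setting P = MC and taking the root on the rising branch gives x* = 10.
TR = 79·10 = 790. TC = 826 + 190 = 1016. Profit = 790 − 1016 = -$226.
Shutting down would mean losing the fixed cost of $826, so operating at a loss of $226 is better by $600.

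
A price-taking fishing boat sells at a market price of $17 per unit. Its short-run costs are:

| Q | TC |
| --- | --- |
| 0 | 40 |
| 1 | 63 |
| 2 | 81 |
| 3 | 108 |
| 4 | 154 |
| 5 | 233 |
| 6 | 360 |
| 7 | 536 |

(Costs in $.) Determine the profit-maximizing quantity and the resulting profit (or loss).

Q = 0 (shut down); profit = -$40

Tabulate TR − TC: Q=0: -40; Q=1: -46; Q=2: -47; Q=3: -57; Q=4: -86; Q=5: -148; Q=6: -258; Q=7: -417.
Profit is highest at Q = 0. Equivalently, the lowest AVC in the table is 41/2 ≈ $20.50 at Q = 2, and P = $17 falls below it — price never covers variable cost, so the firm shuts down and loses only its fixed cost.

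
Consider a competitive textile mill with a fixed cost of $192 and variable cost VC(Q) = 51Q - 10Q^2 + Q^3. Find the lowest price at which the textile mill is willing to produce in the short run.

$26 per unit

Short-run supply begins at min AVC. From VC = 51Q - 10Q^2 + Q^3, AVC = 51 - 10Q + Q^2.
At the minimum of AVC, MC = AVC. MC = 51 - 20Q + 3Q^2; setting MC = AVC gives 2Q^2 - 10Q = 0, so Q = 5. min AVC = 26.
The firm shuts down for any P below $26.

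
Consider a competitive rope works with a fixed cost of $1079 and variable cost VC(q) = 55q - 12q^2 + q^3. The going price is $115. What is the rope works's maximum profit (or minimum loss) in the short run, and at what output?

Profit = -$279 at q = 10

AVC = 55 - 12q + q^2; min AVC = $19 at q = 6. Since P = $115 ≥ min AVC, the firm produces.
With MC = 55 - 24q + 3q^2, P = MC on the upward-sloping part at q* = 10.
TR = 115·10 = 1150. TC = 1079 + 350 = 1429. Profit = 1150 − 1429 = -$279.
By producing, the firm covers all variable cost plus $800 of fixed cost; shutting down would lose the full $1079.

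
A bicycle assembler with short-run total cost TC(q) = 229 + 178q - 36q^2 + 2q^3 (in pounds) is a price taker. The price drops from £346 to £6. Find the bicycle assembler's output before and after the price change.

MC = 178 - 72q + 6q^2; the shutdown threshold is min AVC = £16 (at q = 9).
With P = £346 above the shutdown price, P = MC gives q = 14.
At P = £6 < min AVC = £16, price no longer covers variable cost at any output, so the firm shuts down: q = 0.

Output falls from 14 to 0 (the firm shuts down)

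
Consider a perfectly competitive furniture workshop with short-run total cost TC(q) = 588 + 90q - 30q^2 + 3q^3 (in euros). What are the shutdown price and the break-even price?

AVC = 90 - 30q + 3q^2; minimized at q = 5, giving min AVC = €15. That is the shutdown price.
ATC = 588/q + 90 - 30q + 3q^2. Setting dATC/dq = −588/q^2 − 30 + 6q = 0 gives q = 7 (since 6·7^3 − 30·7^2 = 588).
min ATC = 588/7 + 90 − 30·7 + 3·7^2 = €111. That is the break-even price.
Between these two prices the firm operates at a loss; above €111 it earns a profit.

Shutdown price = €15; break-even price = €111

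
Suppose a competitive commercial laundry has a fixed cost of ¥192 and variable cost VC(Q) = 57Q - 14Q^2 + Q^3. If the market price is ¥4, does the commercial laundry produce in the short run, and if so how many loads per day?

From TC, MC = TC'(Q) = 57 - 28Q + 3Q^2 and AVC = VC/Q = 57 - 14Q + Q^2.
AVC hits its minimum where MC = AVC, at Q = 7, giving min AVC = 57 - 14·7 + 7^2 = ¥8.
With P < min AVC (¥4 < ¥8), every unit sold adds to the loss.
Shutting down limits the loss to fixed cost, ¥192.

Shut down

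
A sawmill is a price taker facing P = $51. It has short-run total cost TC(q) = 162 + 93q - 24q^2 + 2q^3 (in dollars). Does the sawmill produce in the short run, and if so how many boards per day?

Variable cost is VC = 93q - 24q^2 + 2q^3, so AVC = VC/q = 93 - 24q + 2q^2 and MC = dTC/dq = 93 - 48q + 6q^2.
AVC hits its minimum where MC = AVC, at q = 6, giving min AVC = 93 - 24·6 + 2·6^2 = $21.
Since P = $51 ≥ min AVC = $21, price covers variable cost and the firm should produce.
Solving P = MC: 42 - 48q + 6q^2 = 0 ⇒ q = 1 or 7. On the upward-sloping branch, q* = 7.
Check: AVC at q = 7 is $23 ≤ P, so revenue covers variable cost.
Profit = P·q − TC = 51·7 − 323 = $34.

Produce at q = 7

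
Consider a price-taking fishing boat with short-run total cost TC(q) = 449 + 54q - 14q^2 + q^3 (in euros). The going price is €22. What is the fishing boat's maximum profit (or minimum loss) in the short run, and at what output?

Profit = -€321 at q = 8

AVC = 54 - 14q + q^2 has its minimum €5 at q = 7; price €22 clears that bar, so the firm operates.
With MC = 54 - 28q + 3q^2, P = MC on the upward-sloping part at q* = 8.
TR = 22·8 = 176. TC = 449 + 48 = 497. Profit = 176 − 497 = -€321.
Shutting down would mean losing the fixed cost of €449, so operating at a loss of €321 is better by €128.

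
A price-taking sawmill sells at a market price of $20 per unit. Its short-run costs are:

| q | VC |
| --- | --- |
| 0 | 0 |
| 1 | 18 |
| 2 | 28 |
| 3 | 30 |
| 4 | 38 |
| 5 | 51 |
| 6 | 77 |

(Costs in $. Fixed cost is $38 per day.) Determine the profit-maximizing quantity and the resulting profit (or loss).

q = 5; profit = $11

Compute π = P·q − TC at each output: q=0: -38; q=1: -36; q=2: -26; q=3: -8; q=4: 4; q=5: 11; q=6: 5.
Profit is maximized at q = 5. AVC there is 51/5 = $10.20 ≤ P, so producing beats shutting down (which would give -$38).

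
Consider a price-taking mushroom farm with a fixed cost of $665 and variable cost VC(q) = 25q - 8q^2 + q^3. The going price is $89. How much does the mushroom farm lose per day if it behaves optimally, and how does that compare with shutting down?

AVC = 25 - 8q + q^2 has its minimum $9 at q = 4; price $89 clears that bar, so the firm operates.
MC = 25 - 16q + 3q^2. Setting P = MC and taking the root on the rising branch gives q* = 8.
TR = 89·8 = 712. TC = 665 + 200 = 865. Profit = 712 − 865 = -$153.
That loss of $153 beats the $665 the firm would lose by shutting down; producing recovers $512 of fixed cost.

Profit = -$153 at q = 8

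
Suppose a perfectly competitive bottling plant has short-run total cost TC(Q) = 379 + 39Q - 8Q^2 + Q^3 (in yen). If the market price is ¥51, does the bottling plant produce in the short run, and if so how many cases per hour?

Variable cost is VC = 39Q - 8Q^2 + Q^3, so AVC = VC/Q = 39 - 8Q + Q^2 and MC = dTC/dQ = 39 - 16Q + 3Q^2.
The AVC parabola has its vertex at Q = 8/2 = 4, where AVC = 39 - 8·4 + 4^2 = ¥23.
P = ¥51 exceeds min AVC = ¥23, so the firm stays open.
P = MC gives -12 - 16Q + 3Q^2 = 0, with roots -2/3 and 6. Take the larger (rising MC): Q* = 6.
Check: AVC at Q = 6 is ¥27 ≤ P, so revenue covers variable cost.
Profit = P·Q − TC = 51·6 − 541 = -¥235, a loss, but smaller than the ¥379 fixed cost the firm would lose by shutting down.

Produce at Q = 6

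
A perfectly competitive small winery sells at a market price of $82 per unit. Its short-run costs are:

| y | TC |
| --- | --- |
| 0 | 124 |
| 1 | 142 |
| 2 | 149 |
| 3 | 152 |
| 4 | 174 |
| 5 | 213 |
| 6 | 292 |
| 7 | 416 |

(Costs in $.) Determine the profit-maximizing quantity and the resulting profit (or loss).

y = 6; profit = $200

Compute π = P·y − TC at each output: y=0: -124; y=1: -60; y=2: 15; y=3: 94; y=4: 154; y=5: 197; y=6: 200; y=7: 158.
Profit is maximized at y = 6. AVC there is 168/6 = $28 ≤ P, so producing beats shutting down (which would give -$124).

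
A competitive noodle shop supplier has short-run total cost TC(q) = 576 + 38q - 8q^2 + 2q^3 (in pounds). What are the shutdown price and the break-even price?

Shutdown price = £30; break-even price = £158

AVC = 38 - 8q + 2q^2; minimized at q = 2, giving min AVC = £30. That is the shutdown price.
ATC = 576/q + 38 - 8q + 2q^2. Setting dATC/dq = −576/q^2 − 8 + 4q = 0 gives q = 6 (since 4·6^3 − 8·6^2 = 576).
min ATC = 576/6 + 38 − 8·6 + 2·6^2 = £158. That is the break-even price.
For £30 ≤ P < £158 the firm produces at a loss; below £30 it shuts down.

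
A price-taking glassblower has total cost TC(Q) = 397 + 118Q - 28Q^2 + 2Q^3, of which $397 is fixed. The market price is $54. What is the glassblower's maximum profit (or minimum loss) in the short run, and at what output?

Profit = -$141 at Q = 8

AVC = 118 - 28Q + 2Q^2; min AVC = $20 at Q = 7. Since P = $54 ≥ min AVC, the firm produces.
MC = 118 - 56Q + 6Q^2. Setting P = MC and taking the root on the rising branch gives Q* = 8.
TR = 54·8 = 432. TC = 397 + 176 = 573. Profit = 432 − 573 = -$141.
Shutting down would mean losing the fixed cost of $397, so operating at a loss of $141 is better by $256.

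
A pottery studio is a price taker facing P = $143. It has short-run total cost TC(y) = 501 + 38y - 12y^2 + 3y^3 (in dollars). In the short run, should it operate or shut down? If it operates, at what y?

Produce at y = 5

Strip out fixed cost: VC = 38y - 12y^2 + 3y^3. Then AVC = 38 - 12y + 3y^2 and MC = 38 - 24y + 9y^2.
The AVC parabola has its vertex at y = 12/6 = 2, where AVC = 38 - 12·2 + 3·2^2 = $26.
Since P = $143 ≥ min AVC = $26, price covers variable cost and the firm should produce.
Set P = MC: 143 = 38 - 24y + 9y^2 → -105 - 24y + 9y^2 = 0. The roots are y = -7/3 and y = 5; the profit-maximizing output is on the rising part of MC, so y* = 5.
Check: AVC at y = 5 is $53 ≤ P, so revenue covers variable cost.
Profit = P·y − TC = 143·5 − 766 = -$51, a loss, but smaller than the $501 fixed cost the firm would lose by shutting down.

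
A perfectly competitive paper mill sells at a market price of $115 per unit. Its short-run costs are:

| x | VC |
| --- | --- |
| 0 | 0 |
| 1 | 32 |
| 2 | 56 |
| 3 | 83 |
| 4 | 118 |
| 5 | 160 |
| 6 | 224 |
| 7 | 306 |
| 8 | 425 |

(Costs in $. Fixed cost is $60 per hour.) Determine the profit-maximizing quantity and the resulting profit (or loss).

Tabulate TR − TC: x=0: -60; x=1: 23; x=2: 114; x=3: 202; x=4: 282; x=5: 355; x=6: 406; x=7: 439; x=8: 435.
Profit is maximized at x = 7. AVC there is 306/7 = $43.71 ≤ P, so producing beats shutting down (which would give -$60).

x = 7; profit = $439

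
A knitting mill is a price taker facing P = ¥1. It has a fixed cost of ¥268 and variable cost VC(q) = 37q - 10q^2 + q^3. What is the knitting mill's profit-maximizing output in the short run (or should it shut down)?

Strip out fixed cost: VC = 37q - 10q^2 + q^3. Then AVC = 37 - 10q + q^2 and MC = 37 - 20q + 3q^2.
AVC is minimized where dAVC/dq = -10 + 2q = 0, at q = 5; min AVC = 37 - 10·5 + 5^2 = ¥12.
Since P = ¥1 < min AVC = ¥12, price fails to cover variable cost at any output.
The firm minimizes its loss by shutting down and losing only its fixed cost of ¥268.

Shut down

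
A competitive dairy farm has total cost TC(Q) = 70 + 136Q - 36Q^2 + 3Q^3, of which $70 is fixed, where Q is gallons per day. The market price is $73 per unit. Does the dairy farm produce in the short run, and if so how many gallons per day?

Variable cost is VC = 136Q - 36Q^2 + 3Q^3, so AVC = VC/Q = 136 - 36Q + 3Q^2 and MC = dTC/dQ = 136 - 72Q + 9Q^2.
AVC is minimized where dAVC/dQ = -36 + 6Q = 0, at Q = 6; min AVC = 136 - 36·6 + 3·6^2 = $28.
Because $73 ≥ $28, revenue can cover variable cost; the firm operates.
P = MC gives 63 - 72Q + 9Q^2 = 0, with roots 1 and 7. Take the larger (rising MC): Q* = 7.
Check: AVC at Q = 7 is $31 ≤ P, so revenue covers variable cost.
Profit = P·Q − TC = 73·7 − 287 = $224.

Produce at Q = 7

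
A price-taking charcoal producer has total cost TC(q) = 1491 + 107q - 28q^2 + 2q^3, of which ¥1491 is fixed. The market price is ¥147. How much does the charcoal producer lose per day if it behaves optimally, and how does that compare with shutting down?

AVC = 107 - 28q + 2q^2; min AVC = ¥9 at q = 7. Since P = ¥147 ≥ min AVC, the firm produces.
MC = 107 - 56q + 6q^2. Setting P = MC and taking the root on the rising branch gives q* = 10.
TR = 147·10 = 1470. TC = 1491 + 270 = 1761. Profit = 1470 − 1761 = -¥291.
Shutting down would mean losing the fixed cost of ¥1491, so operating at a loss of ¥291 is better by ¥1200.

Profit = -¥291 at q = 10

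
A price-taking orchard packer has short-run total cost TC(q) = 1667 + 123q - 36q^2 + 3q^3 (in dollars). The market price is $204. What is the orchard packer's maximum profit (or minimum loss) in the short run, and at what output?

Profit = -$209 at q = 9

AVC = 123 - 36q + 3q^2 has its minimum $15 at q = 6; price $204 clears that bar, so the firm operates.
With MC = 123 - 72q + 9q^2, P = MC on the upward-sloping part at q* = 9.
TR = 204·9 = 1836. TC = 1667 + 378 = 2045. Profit = 1836 − 2045 = -$209.
That loss of $209 beats the $1667 the firm would lose by shutting down; producing recovers $1458 of fixed cost.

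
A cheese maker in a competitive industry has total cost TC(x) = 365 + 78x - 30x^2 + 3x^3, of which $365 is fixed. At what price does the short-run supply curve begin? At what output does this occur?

$3 per unit, at x = 5

The firm shuts down when price falls below the minimum of average variable cost. AVC = VC/x = 78 - 30x + 3x^2.
At the minimum of AVC, MC = AVC. MC = 78 - 60x + 9x^2; setting MC = AVC gives 6x^2 - 30x = 0, so x = 5. min AVC = 3.
The firm shuts down for any P below $3.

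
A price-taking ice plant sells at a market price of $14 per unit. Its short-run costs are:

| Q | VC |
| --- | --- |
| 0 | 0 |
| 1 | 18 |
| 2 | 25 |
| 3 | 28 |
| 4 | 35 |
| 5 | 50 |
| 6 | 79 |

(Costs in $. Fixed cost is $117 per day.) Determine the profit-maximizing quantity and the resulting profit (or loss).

Tabulate TR − TC: Q=0: -117; Q=1: -121; Q=2: -114; Q=3: -103; Q=4: -96; Q=5: -97; Q=6: -112.
Profit is maximized at Q = 4. AVC there is 35/4 = $8.75 ≤ P, so producing beats shutting down (which would give -$117).

Q = 4; profit = -$96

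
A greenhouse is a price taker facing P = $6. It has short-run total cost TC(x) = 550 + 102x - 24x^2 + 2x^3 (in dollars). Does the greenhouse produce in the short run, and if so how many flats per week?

Variable cost is VC = 102x - 24x^2 + 2x^3, so AVC = VC/x = 102 - 24x + 2x^2 and MC = dTC/dx = 102 - 48x + 6x^2.
AVC is minimized where dAVC/dx = -24 + 4x = 0, at x = 6; min AVC = 102 - 24·6 + 2·6^2 = $30.
Since P = $6 < min AVC = $30, price fails to cover variable cost at any output.
The firm minimizes its loss by shutting down and losing only its fixed cost of $550.

Shut down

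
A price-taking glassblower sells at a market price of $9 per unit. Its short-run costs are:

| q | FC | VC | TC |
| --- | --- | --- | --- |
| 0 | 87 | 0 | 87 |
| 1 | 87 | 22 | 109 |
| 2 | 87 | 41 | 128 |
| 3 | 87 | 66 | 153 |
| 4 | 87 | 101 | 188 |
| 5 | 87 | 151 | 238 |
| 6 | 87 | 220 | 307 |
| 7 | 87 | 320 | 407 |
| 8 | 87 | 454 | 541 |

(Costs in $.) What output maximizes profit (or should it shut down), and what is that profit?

Compute π = P·q − TC at each output: q=0: -87; q=1: -100; q=2: -110; q=3: -126; q=4: -152; q=5: -193; q=6: -253; q=7: -344; q=8: -469.
Profit is highest at q = 0. Equivalently, the lowest AVC in the table is 41/2 ≈ $20.50 at q = 2, and P = $9 falls below it — price never covers variable cost, so the firm shuts down and loses only its fixed cost.

q = 0 (shut down); profit = -$87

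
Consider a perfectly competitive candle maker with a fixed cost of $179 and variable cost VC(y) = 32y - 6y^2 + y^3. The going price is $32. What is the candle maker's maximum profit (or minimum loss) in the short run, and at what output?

Profit = -$147 at y = 4

AVC = 32 - 6y + y^2; min AVC = $23 at y = 3. Since P = $32 ≥ min AVC, the firm produces.
MC = 32 - 12y + 3y^2. Setting P = MC and taking the root on the rising branch gives y* = 4.
TR = 32·4 = 128. TC = 179 + 96 = 275. Profit = 128 − 275 = -$147.
By producing, the firm covers all variable cost plus $32 of fixed cost; shutting down would lose the full $179.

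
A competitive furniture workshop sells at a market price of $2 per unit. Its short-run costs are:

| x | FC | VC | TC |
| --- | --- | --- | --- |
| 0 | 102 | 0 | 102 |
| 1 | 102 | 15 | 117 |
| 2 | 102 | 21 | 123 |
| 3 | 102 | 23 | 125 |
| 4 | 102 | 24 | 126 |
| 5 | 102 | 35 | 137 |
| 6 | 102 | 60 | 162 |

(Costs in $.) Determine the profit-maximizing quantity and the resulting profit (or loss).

Compute π = P·x − TC at each output: x=0: -102; x=1: -115; x=2: -119; x=3: -119; x=4: -118; x=5: -127; x=6: -150.
Profit is highest at x = 0. Equivalently, the lowest AVC in the table is 24/4 ≈ $6 at x = 4, and P = $2 falls below it — price never covers variable cost, so the firm shuts down and loses only its fixed cost.

x = 0 (shut down); profit = -$102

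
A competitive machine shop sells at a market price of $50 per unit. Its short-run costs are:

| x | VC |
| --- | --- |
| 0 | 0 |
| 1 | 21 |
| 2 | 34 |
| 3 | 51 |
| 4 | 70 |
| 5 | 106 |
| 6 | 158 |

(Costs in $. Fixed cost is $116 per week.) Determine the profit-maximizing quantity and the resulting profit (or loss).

Compute π = P·x − TC at each output: x=0: -116; x=1: -87; x=2: -50; x=3: -17; x=4: 14; x=5: 28; x=6: 26.
Profit is maximized at x = 5. AVC there is 106/5 = $21.20 ≤ P, so producing beats shutting down (which would give -$116).

x = 5; profit = $28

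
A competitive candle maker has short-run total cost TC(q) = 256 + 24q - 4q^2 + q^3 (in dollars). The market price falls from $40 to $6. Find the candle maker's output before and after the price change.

MC = 24 - 8q + 3q^2; the shutdown threshold is min AVC = $20 (at q = 2).
With P = $40 above the shutdown price, P = MC gives q = 4.
At P = $6 < min AVC = $20, price no longer covers variable cost at any output, so the firm shuts down: q = 0.

Output falls from 4 to 0 (the firm shuts down)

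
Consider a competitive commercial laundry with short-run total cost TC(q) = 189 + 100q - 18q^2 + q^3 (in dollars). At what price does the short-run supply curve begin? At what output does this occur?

$19 per unit, at q = 9

The shutdown price is the minimum of AVC. VC = 100q - 18q^2 + q^3, so AVC = 100 - 18q + q^2.
dAVC/dq = -18 + 2q = 0 gives q = 9. min AVC = 100 - 18·9 + 9^2 = 19.
So the shutdown price is $19.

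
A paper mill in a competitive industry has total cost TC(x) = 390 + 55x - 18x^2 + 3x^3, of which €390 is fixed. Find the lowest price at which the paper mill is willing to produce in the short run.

The firm shuts down when price falls below the minimum of average variable cost. AVC = VC/x = 55 - 18x + 3x^2.
At the minimum of AVC, MC = AVC. MC = 55 - 36x + 9x^2; setting MC = AVC gives 6x^2 - 18x = 0, so x = 3. min AVC = 28.
The firm shuts down for any P below €28.

€28 per unit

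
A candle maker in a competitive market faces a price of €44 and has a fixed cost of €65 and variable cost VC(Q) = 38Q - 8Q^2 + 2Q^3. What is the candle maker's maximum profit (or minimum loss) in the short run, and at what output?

Profit = -€29 at Q = 3

AVC = 38 - 8Q + 2Q^2; min AVC = €30 at Q = 2. Since P = €44 ≥ min AVC, the firm produces.
With MC = 38 - 16Q + 6Q^2, P = MC on the upward-sloping part at Q* = 3.
TR = 44·3 = 132. TC = 65 + 96 = 161. Profit = 132 − 161 = -€29.
That loss of €29 beats the €65 the firm would lose by shutting down; producing recovers €36 of fixed cost.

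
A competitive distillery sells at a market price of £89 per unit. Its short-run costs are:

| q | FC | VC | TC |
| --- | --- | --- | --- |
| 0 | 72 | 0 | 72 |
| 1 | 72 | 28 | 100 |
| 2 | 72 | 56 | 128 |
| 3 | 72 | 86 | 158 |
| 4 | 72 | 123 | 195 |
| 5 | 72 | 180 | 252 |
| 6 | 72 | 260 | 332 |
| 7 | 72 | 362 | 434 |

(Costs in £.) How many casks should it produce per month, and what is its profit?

Compute π = P·q − TC at each output: q=0: -72; q=1: -11; q=2: 50; q=3: 109; q=4: 161; q=5: 193; q=6: 202; q=7: 189.
Profit is maximized at q = 6. AVC there is 260/6 = £43.33 ≤ P, so producing beats shutting down (which would give -£72).

q = 6; profit = £202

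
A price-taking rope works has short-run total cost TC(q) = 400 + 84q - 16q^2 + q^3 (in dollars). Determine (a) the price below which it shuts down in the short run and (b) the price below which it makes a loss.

Shutdown price = $20; break-even price = $64

Shutdown price = min AVC. AVC = 84 - 16q + q^2, with vertex at q = 8 and minimum $20.
ATC = 400/q + 84 - 16q + q^2. Setting dATC/dq = −400/q^2 − 16 + 2q = 0 gives q = 10 (since 2·10^3 − 16·10^2 = 400).
min ATC = 400/10 + 84 − 16·10 + 10^2 = $64. That is the break-even price.
Between these two prices the firm operates at a loss; above $64 it earns a profit.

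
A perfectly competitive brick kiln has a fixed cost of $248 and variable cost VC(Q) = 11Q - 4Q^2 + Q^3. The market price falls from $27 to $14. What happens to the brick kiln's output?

AVC = 11 - 4Q + Q^2, minimized at Q = 2 where min AVC = $7. MC = 11 - 8Q + 3Q^2.
At P = $27 ≥ min AVC, set P = MC on the rising branch: Q = 4.
At P = $14 ≥ min AVC, set P = MC: Q = 3. The firm stays open but cuts output.

Output falls from 4 to 3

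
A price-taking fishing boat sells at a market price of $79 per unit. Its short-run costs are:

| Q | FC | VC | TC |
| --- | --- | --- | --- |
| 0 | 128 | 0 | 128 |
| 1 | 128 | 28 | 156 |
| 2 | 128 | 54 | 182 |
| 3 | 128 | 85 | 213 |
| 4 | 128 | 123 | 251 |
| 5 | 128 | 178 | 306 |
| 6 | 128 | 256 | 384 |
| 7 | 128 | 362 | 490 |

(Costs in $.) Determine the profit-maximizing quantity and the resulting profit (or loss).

Q = 6; profit = $90

Tabulate TR − TC: Q=0: -128; Q=1: -77; Q=2: -24; Q=3: 24; Q=4: 65; Q=5: 89; Q=6: 90; Q=7: 63.
Profit is maximized at Q = 6. AVC there is 256/6 = $42.67 ≤ P, so producing beats shutting down (which would give -$128).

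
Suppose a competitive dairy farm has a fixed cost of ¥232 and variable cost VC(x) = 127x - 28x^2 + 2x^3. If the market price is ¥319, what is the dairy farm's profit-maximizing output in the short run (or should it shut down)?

Variable cost is VC = 127x - 28x^2 + 2x^3, so AVC = VC/x = 127 - 28x + 2x^2 and MC = dTC/dx = 127 - 56x + 6x^2.
AVC is minimized where dAVC/dx = -28 + 4x = 0, at x = 7; min AVC = 127 - 28·7 + 2·7^2 = ¥29.
P = ¥319 exceeds min AVC = ¥29, so the firm stays open.
Set P = MC: 319 = 127 - 56x + 6x^2 → -192 - 56x + 6x^2 = 0. The roots are x = -8/3 and x = 12; the profit-maximizing output is on the rising part of MC, so x* = 12.
Check: AVC at x = 12 is ¥79 ≤ P, so revenue covers variable cost.
Profit = P·x − TC = 319·12 − 1180 = ¥2648.

Produce at x = 12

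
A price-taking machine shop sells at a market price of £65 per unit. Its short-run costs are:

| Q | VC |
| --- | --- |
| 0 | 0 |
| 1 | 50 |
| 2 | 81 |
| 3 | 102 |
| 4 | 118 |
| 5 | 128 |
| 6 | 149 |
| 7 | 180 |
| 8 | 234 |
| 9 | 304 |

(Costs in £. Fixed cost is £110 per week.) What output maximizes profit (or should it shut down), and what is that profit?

Tabulate TR − TC: Q=0: -110; Q=1: -95; Q=2: -61; Q=3: -17; Q=4: 32; Q=5: 87; Q=6: 131; Q=7: 165; Q=8: 176; Q=9: 171.
Profit is maximized at Q = 8. AVC there is 234/8 = £29.25 ≤ P, so producing beats shutting down (which would give -£110).

Q = 8; profit = £176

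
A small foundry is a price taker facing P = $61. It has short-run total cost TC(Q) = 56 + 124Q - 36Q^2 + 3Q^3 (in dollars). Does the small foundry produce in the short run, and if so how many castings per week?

Produce at Q = 7

From TC, MC = TC'(Q) = 124 - 72Q + 9Q^2 and AVC = VC/Q = 124 - 36Q + 3Q^2.
The AVC parabola has its vertex at Q = 36/6 = 6, where AVC = 124 - 36·6 + 3·6^2 = $16.
P = $61 exceeds min AVC = $16, so the firm stays open.
P = MC gives 63 - 72Q + 9Q^2 = 0, with roots 1 and 7. Take the larger (rising MC): Q* = 7.
Check: AVC at Q = 7 is $19 ≤ P, so revenue covers variable cost.
Profit = P·Q − TC = 61·7 − 189 = $238.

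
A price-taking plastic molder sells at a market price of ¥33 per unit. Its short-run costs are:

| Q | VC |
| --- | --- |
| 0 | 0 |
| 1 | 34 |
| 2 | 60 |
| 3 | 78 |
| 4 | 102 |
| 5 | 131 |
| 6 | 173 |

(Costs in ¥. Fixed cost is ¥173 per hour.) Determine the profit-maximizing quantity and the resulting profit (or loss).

Tabulate TR − TC: Q=0: -173; Q=1: -174; Q=2: -167; Q=3: -152; Q=4: -143; Q=5: -139; Q=6: -148.
Profit is maximized at Q = 5. AVC there is 131/5 = ¥26.20 ≤ P, so producing beats shutting down (which would give -¥173).

Q = 5; profit = -¥139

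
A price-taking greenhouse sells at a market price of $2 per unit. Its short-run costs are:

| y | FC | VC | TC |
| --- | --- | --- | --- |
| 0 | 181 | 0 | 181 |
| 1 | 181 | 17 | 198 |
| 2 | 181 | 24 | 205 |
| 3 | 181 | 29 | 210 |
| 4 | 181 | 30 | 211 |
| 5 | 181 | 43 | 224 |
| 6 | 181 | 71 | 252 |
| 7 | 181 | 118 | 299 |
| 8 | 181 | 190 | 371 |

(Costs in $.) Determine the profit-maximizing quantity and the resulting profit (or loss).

Compute π = P·y − TC at each output: y=0: -181; y=1: -196; y=2: -201; y=3: -204; y=4: -203; y=5: -214; y=6: -240; y=7: -285; y=8: -355.
Profit is highest at y = 0. Equivalently, the lowest AVC in the table is 30/4 ≈ $7.50 at y = 4, and P = $2 falls below it — price never covers variable cost, so the firm shuts down and loses only its fixed cost.

y = 0 (shut down); profit = -$181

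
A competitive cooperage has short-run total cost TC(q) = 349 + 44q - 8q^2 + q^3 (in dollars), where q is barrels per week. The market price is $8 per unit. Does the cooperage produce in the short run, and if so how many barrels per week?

Shut down

From TC, MC = TC'(q) = 44 - 16q + 3q^2 and AVC = VC/q = 44 - 8q + q^2.
The AVC parabola has its vertex at q = 8/2 = 4, where AVC = 44 - 8·4 + 4^2 = $28.
Since P = $8 < min AVC = $28, price fails to cover variable cost at any output.
Shutting down limits the loss to fixed cost, $349.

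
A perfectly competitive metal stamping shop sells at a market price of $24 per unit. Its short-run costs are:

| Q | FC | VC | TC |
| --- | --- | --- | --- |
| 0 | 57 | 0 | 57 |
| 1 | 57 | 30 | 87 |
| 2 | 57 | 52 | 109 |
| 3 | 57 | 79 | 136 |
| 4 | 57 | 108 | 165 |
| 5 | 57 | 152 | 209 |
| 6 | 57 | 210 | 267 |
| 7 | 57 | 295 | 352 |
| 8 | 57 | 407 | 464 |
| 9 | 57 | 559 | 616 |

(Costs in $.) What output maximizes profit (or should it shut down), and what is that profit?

Q = 0 (shut down); profit = -$57

Profit at each row (π = 24Q − TC): Q=0: -57; Q=1: -63; Q=2: -61; Q=3: -64; Q=4: -69; Q=5: -89; Q=6: -123; Q=7: -184; Q=8: -272; Q=9: -400.
Profit is highest at Q = 0. Equivalently, the lowest AVC in the table is 52/2 ≈ $26 at Q = 2, and P = $24 falls below it — price never covers variable cost, so the firm shuts down and loses only its fixed cost.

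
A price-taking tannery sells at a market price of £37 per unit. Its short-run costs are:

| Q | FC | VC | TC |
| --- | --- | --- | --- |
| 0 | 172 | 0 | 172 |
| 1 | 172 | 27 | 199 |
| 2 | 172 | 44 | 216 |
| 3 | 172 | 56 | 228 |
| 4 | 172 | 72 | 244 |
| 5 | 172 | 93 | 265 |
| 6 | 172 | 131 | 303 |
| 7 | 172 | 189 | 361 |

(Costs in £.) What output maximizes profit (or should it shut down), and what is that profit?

Compute π = P·Q − TC at each output: Q=0: -172; Q=1: -162; Q=2: -142; Q=3: -117; Q=4: -96; Q=5: -80; Q=6: -81; Q=7: -102.
Profit is maximized at Q = 5. AVC there is 93/5 = £18.60 ≤ P, so producing beats shutting down (which would give -£172).

Q = 5; profit = -£80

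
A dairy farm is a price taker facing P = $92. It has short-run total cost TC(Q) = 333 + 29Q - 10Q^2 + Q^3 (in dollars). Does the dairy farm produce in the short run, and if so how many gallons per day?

Variable cost is VC = 29Q - 10Q^2 + Q^3, so AVC = VC/Q = 29 - 10Q + Q^2 and MC = dTC/dQ = 29 - 20Q + 3Q^2.
AVC is minimized where dAVC/dQ = -10 + 2Q = 0, at Q = 5; min AVC = 29 - 10·5 + 5^2 = $4.
Because $92 ≥ $4, revenue can cover variable cost; the firm operates.
Set P = MC: 92 = 29 - 20Q + 3Q^2 → -63 - 20Q + 3Q^2 = 0. The roots are Q = -7/3 and Q = 9; the profit-maximizing output is on the rising part of MC, so Q* = 9.
Check: AVC at Q = 9 is $20 ≤ P, so revenue covers variable cost.
Profit = P·Q − TC = 92·9 − 513 = $315.

Produce at Q = 9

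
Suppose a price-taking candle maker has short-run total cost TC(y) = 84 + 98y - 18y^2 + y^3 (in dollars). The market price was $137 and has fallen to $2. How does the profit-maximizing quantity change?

Output falls from 13 to 0 (the firm shuts down)

MC = 98 - 36y + 3y^2; the shutdown threshold is min AVC = $17 (at y = 9).
With P = $137 above the shutdown price, P = MC gives y = 13.
At P = $2 < min AVC = $17, price no longer covers variable cost at any output, so the firm shuts down: y = 0.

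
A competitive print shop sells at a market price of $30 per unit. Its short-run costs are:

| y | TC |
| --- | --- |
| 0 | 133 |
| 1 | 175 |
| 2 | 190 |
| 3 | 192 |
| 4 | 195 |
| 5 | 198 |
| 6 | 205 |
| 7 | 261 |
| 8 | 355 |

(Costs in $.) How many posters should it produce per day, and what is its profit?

Profit at each row (π = 30y − TC): y=0: -133; y=1: -145; y=2: -130; y=3: -102; y=4: -75; y=5: -48; y=6: -25; y=7: -51; y=8: -115.
Profit is maximized at y = 6. AVC there is 72/6 = $12 ≤ P, so producing beats shutting down (which would give -$133).

y = 6; profit = -$25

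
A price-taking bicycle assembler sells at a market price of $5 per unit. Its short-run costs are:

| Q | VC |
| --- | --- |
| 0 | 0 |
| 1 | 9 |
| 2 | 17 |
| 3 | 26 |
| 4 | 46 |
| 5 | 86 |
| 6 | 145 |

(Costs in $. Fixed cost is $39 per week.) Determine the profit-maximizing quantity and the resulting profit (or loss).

Tabulate TR − TC: Q=0: -39; Q=1: -43; Q=2: -46; Q=3: -50; Q=4: -65; Q=5: -100; Q=6: -154.
Profit is highest at Q = 0. Equivalently, the lowest AVC in the table is 17/2 ≈ $8.50 at Q = 2, and P = $5 falls below it — price never covers variable cost, so the firm shuts down and loses only its fixed cost.

Q = 0 (shut down); profit = -$39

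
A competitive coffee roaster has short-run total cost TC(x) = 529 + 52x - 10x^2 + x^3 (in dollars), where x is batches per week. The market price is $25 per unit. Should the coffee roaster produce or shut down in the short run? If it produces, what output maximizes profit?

Shut down

From TC, MC = TC'(x) = 52 - 20x + 3x^2 and AVC = VC/x = 52 - 10x + x^2.
AVC is minimized where dAVC/dx = -10 + 2x = 0, at x = 5; min AVC = 52 - 10·5 + 5^2 = $27.
Since P = $25 < min AVC = $27, price fails to cover variable cost at any output.
Shutting down limits the loss to fixed cost, $529.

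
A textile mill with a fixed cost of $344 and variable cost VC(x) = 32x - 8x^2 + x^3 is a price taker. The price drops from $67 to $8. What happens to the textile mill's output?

MC = 32 - 16x + 3x^2; the shutdown threshold is min AVC = $16 (at x = 4).
With P = $67 above the shutdown price, P = MC gives x = 7.
At P = $8 < min AVC = $16, price no longer covers variable cost at any output, so the firm shuts down: x = 0.

Output falls from 7 to 0 (the firm shuts down)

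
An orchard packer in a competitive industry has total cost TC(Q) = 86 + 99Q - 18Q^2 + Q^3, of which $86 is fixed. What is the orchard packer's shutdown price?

$18 per unit

Short-run supply begins at min AVC. From VC = 99Q - 18Q^2 + Q^3, AVC = 99 - 18Q + Q^2.
dAVC/dQ = -18 + 2Q = 0 gives Q = 9. min AVC = 99 - 18·9 + 9^2 = 18.
For P < $18 the firm produces nothing.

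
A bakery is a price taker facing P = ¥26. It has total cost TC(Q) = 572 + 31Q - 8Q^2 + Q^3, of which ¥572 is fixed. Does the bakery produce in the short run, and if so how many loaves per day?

Strip out fixed cost: VC = 31Q - 8Q^2 + Q^3. Then AVC = 31 - 8Q + Q^2 and MC = 31 - 16Q + 3Q^2.
AVC is minimized where dAVC/dQ = -8 + 2Q = 0, at Q = 4; min AVC = 31 - 8·4 + 4^2 = ¥15.
Since P = ¥26 ≥ min AVC = ¥15, price covers variable cost and the firm should produce.
Set P = MC: 26 = 31 - 16Q + 3Q^2 → 5 - 16Q + 3Q^2 = 0. The roots are Q = 1/3 and Q = 5; the profit-maximizing output is on the rising part of MC, so Q* = 5.
Check: AVC at Q = 5 is ¥16 ≤ P, so revenue covers variable cost.
Profit = P·Q − TC = 26·5 − 652 = -¥522, a loss, but smaller than the ¥572 fixed cost the firm would lose by shutting down.

Produce at Q = 5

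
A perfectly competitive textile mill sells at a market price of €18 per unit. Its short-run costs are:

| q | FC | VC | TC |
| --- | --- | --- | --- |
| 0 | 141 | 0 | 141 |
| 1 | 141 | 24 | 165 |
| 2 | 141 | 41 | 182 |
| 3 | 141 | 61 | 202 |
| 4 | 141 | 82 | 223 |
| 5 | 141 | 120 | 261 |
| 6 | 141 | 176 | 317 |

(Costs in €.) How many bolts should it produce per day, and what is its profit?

q = 0 (shut down); profit = -€141

Compute π = P·q − TC at each output: q=0: -141; q=1: -147; q=2: -146; q=3: -148; q=4: -151; q=5: -171; q=6: -209.
Profit is highest at q = 0. Equivalently, the lowest AVC in the table is 61/3 ≈ €20.33 at q = 3, and P = €18 falls below it — price never covers variable cost, so the firm shuts down and loses only its fixed cost.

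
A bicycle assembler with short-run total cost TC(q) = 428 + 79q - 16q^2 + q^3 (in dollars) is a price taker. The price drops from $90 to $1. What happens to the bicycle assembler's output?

MC = 79 - 32q + 3q^2; the shutdown threshold is min AVC = $15 (at q = 8).
With P = $90 above the shutdown price, P = MC gives q = 11.
At P = $1 < min AVC = $15, price no longer covers variable cost at any output, so the firm shuts down: q = 0.

Output falls from 11 to 0 (the firm shuts down)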